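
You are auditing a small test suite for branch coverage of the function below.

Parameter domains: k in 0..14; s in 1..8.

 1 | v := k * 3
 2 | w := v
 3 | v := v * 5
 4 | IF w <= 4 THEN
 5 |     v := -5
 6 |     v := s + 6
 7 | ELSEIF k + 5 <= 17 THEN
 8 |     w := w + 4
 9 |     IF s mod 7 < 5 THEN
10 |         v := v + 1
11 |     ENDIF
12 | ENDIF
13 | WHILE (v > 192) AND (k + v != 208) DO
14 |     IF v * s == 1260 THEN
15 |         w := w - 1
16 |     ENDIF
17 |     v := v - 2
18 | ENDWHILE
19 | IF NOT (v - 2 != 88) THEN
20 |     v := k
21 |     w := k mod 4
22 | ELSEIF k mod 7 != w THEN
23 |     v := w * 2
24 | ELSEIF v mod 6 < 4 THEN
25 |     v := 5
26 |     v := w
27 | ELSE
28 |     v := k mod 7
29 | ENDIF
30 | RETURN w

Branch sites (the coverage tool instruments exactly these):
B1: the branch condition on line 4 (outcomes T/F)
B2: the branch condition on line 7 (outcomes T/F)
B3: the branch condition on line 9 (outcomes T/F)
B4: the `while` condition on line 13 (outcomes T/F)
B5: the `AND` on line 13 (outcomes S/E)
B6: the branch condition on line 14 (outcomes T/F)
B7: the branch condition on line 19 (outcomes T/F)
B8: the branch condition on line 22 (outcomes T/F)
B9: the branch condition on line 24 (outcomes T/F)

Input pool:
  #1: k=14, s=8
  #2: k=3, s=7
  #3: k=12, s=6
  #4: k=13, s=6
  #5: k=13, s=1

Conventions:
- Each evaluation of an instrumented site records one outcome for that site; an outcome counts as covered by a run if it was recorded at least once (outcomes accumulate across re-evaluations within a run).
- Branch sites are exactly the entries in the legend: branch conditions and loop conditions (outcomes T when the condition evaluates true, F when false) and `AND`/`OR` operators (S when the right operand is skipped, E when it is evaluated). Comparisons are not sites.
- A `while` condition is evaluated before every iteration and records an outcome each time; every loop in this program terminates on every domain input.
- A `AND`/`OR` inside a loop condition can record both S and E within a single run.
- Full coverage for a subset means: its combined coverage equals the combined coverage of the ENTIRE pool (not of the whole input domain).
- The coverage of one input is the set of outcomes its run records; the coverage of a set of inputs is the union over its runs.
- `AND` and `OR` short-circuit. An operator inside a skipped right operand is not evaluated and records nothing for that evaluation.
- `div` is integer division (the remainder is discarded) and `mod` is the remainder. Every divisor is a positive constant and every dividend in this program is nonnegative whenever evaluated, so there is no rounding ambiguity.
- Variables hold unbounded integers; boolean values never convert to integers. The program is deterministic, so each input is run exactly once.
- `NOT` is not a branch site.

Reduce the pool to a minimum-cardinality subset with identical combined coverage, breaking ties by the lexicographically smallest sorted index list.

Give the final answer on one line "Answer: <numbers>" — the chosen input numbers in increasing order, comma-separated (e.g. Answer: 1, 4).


#1 (k=14, s=8) -> B1->F, B2->F, B5->E, B4->T, B6->F, B5->E, B4->T, B6->F, B5->E, B4->T, B6->F, B5->E, B4->T, B6->F, ...; covered: B1=F, B2=F, B4=T, B4=F, B5=E, B6=F, B7=F, B8=T
#2 (k=3, s=7) -> B1->F, B2->T, B3->T, B5->S, B4->F, B7->F, B8->T; covered: B1=F, B2=T, B3=T, B4=F, B5=S, B7=F, B8=T
#3 (k=12, s=6) -> B1->F, B2->T, B3->F, B5->S, B4->F, B7->F, B8->T; covered: B1=F, B2=T, B3=F, B4=F, B5=S, B7=F, B8=T
#4 (k=13, s=6) -> B1->F, B2->F, B5->E, B4->F, B7->F, B8->T; covered: B1=F, B2=F, B4=F, B5=E, B7=F, B8=T
#5 (k=13, s=1) -> B1->F, B2->F, B5->E, B4->F, B7->F, B8->T; covered: B1=F, B2=F, B4=F, B5=E, B7=F, B8=T
union over all inputs: B1=F, B2=T, B2=F, B3=T, B3=F, B4=T, B4=F, B5=S, B5=E, B6=F, B7=F, B8=T (12 outcomes)
size 1 is not enough: best union over all size-1 subsets is 8/12
size 2 is not enough: best union over all size-2 subsets is 11/12
inputs {1, 2, 3} (size 3) cover everything; no size-3 subset with a lexicographically smaller index list covers all 12
Answer: 1, 2, 3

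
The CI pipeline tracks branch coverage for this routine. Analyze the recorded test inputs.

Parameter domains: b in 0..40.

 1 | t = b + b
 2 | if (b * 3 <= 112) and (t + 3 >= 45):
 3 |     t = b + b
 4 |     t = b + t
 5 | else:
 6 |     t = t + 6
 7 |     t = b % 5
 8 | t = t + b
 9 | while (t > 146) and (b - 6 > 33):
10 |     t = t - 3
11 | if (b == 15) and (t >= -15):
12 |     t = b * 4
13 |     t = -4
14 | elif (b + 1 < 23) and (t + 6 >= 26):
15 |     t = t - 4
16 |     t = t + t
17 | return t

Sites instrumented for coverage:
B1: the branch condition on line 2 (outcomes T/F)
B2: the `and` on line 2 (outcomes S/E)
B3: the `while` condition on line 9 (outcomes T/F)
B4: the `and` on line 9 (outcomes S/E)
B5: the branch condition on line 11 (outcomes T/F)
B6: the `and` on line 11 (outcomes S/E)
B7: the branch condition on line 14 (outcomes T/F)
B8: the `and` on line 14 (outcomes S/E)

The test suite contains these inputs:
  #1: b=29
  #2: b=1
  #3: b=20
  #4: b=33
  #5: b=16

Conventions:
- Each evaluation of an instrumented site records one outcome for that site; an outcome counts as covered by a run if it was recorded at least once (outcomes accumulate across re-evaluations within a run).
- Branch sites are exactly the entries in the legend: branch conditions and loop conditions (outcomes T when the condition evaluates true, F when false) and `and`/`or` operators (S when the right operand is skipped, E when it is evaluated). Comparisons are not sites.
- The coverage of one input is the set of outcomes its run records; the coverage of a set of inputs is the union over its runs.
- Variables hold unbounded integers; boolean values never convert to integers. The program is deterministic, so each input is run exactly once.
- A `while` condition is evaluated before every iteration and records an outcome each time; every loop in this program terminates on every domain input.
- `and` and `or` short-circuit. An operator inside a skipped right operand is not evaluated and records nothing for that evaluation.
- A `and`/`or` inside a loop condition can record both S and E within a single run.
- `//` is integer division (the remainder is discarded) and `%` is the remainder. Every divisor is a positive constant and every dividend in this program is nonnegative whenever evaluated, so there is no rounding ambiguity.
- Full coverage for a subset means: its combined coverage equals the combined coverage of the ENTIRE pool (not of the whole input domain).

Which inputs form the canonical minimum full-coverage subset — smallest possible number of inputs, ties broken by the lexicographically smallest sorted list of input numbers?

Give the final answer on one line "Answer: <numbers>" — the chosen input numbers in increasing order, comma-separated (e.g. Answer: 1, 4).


run #1 (b=29) runs B2->E, B1->T, B4->S, B3->F, B6->S, B5->F, B8->S, B7->F; records B1=T, B2=E, B3=F, B4=S, B5=F, B6=S, B7=F, B8=S
run #2 (b=1) runs B2->E, B1->F, B4->S, B3->F, B6->S, B5->F, B8->E, B7->F; records B1=F, B2=E, B3=F, B4=S, B5=F, B6=S, B7=F, B8=E
run #3 (b=20) runs B2->E, B1->F, B4->S, B3->F, B6->S, B5->F, B8->E, B7->T; records B1=F, B2=E, B3=F, B4=S, B5=F, B6=S, B7=T, B8=E
run #4 (b=33) runs B2->E, B1->T, B4->S, B3->F, B6->S, B5->F, B8->S, B7->F; records B1=T, B2=E, B3=F, B4=S, B5=F, B6=S, B7=F, B8=S
run #5 (b=16) runs B2->E, B1->F, B4->S, B3->F, B6->S, B5->F, B8->E, B7->F; records B1=F, B2=E, B3=F, B4=S, B5=F, B6=S, B7=F, B8=E
union over all inputs: B1=T, B1=F, B2=E, B3=F, B4=S, B5=F, B6=S, B7=T, B7=F, B8=S, B8=E (11 outcomes)
no size-1 subset reaches all 11 outcomes (best union: 8/11)
the canonical winner is {1, 3}: size 2, full 11-outcome coverage, earliest index list among size-2 covers
Answer: 1, 3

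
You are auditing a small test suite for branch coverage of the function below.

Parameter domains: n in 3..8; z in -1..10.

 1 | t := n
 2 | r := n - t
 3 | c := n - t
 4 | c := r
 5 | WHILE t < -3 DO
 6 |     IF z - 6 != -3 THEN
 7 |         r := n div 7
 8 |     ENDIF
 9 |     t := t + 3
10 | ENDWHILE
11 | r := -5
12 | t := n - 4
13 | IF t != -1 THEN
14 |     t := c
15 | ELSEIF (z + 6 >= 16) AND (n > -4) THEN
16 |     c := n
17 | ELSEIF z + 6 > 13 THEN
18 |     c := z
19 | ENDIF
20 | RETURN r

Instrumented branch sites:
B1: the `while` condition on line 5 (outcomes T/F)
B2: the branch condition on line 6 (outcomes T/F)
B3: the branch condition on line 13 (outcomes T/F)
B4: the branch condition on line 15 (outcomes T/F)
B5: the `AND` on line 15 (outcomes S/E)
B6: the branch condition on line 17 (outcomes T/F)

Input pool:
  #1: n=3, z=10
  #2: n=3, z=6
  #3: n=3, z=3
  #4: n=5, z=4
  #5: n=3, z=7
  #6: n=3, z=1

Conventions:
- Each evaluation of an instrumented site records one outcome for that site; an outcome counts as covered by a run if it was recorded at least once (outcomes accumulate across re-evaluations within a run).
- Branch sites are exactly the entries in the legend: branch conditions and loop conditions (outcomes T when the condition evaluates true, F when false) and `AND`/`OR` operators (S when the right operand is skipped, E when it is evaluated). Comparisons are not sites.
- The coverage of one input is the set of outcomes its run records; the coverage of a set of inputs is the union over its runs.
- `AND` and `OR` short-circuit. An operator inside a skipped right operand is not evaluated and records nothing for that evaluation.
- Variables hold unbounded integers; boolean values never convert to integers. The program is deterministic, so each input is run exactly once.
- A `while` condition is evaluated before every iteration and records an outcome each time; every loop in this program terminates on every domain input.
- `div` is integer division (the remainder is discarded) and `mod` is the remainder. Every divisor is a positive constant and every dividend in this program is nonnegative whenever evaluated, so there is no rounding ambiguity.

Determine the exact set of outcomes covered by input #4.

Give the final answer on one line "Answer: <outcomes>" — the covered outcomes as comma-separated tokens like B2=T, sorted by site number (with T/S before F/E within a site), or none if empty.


Running input #4 (n=5, z=4), event by event:
  B1->F, B3->T
as a set, this run covers: B1=F, B3=T
Answer: B1=F, B3=T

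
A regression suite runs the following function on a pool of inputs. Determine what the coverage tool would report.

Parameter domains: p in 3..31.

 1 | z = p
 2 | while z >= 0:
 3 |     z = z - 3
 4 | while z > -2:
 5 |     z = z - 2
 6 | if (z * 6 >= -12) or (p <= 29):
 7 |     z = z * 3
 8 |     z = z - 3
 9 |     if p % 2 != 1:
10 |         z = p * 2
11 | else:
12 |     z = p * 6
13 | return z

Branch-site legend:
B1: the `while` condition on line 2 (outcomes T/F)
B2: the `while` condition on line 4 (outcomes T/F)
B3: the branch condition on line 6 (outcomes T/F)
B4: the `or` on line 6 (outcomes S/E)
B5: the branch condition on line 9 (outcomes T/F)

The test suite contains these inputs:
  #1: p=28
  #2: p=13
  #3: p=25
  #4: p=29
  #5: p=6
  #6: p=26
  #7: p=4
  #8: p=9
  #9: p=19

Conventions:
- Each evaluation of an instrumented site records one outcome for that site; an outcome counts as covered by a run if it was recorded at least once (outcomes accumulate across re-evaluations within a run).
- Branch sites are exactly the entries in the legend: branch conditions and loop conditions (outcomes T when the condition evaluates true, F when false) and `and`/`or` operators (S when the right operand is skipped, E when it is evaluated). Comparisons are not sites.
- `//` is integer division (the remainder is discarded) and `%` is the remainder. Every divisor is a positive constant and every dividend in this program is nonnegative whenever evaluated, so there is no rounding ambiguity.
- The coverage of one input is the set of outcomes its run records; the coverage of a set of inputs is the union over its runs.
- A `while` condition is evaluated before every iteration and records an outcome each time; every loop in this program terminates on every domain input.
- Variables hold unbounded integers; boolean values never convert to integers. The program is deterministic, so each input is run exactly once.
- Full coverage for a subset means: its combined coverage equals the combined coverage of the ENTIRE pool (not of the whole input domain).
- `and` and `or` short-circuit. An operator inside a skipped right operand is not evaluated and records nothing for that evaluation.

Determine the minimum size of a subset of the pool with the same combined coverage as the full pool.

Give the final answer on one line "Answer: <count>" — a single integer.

run #1 (p=28) runs B1->T, B1->T, B1->T, B1->T, B1->T, B1->T, B1->T, B1->T, B1->T, B1->T, B1->F, B2->F, B4->S, B3->T, ...; records B1=T, B1=F, B2=F, B3=T, B4=S, B5=T
run #2 (p=13) runs B1->T, B1->T, B1->T, B1->T, B1->T, B1->F, B2->F, B4->S, B3->T, B5->F; records B1=T, B1=F, B2=F, B3=T, B4=S, B5=F
run #3 (p=25) runs B1->T, B1->T, B1->T, B1->T, B1->T, B1->T, B1->T, B1->T, B1->T, B1->F, B2->F, B4->S, B3->T, B5->F; records B1=T, B1=F, B2=F, B3=T, B4=S, B5=F
run #4 (p=29) runs B1->T, B1->T, B1->T, B1->T, B1->T, B1->T, B1->T, B1->T, B1->T, B1->T, B1->F, B2->T, B2->F, B4->E, ...; records B1=T, B1=F, B2=T, B2=F, B3=T, B4=E, B5=F
run #5 (p=6) runs B1->T, B1->T, B1->T, B1->F, B2->F, B4->E, B3->T, B5->T; records B1=T, B1=F, B2=F, B3=T, B4=E, B5=T
run #6 (p=26) runs B1->T, B1->T, B1->T, B1->T, B1->T, B1->T, B1->T, B1->T, B1->T, B1->F, B2->T, B2->F, B4->E, B3->T, ...; records B1=T, B1=F, B2=T, B2=F, B3=T, B4=E, B5=T
run #7 (p=4) runs B1->T, B1->T, B1->F, B2->F, B4->S, B3->T, B5->T; records B1=T, B1=F, B2=F, B3=T, B4=S, B5=T
run #8 (p=9) runs B1->T, B1->T, B1->T, B1->T, B1->F, B2->F, B4->E, B3->T, B5->F; records B1=T, B1=F, B2=F, B3=T, B4=E, B5=F
run #9 (p=19) runs B1->T, B1->T, B1->T, B1->T, B1->T, B1->T, B1->T, B1->F, B2->F, B4->S, B3->T, B5->F; records B1=T, B1=F, B2=F, B3=T, B4=S, B5=F
the full pool covers 9 outcomes: B1=T, B1=F, B2=T, B2=F, B3=T, B4=S, B4=E, B5=T, B5=F
checked all size-1 subsets: none covers 9 outcomes (max 7/9)
size 2: inputs {1, 4} cover all 9 outcomes, and no lexicographically smaller subset of this size does

Answer: 2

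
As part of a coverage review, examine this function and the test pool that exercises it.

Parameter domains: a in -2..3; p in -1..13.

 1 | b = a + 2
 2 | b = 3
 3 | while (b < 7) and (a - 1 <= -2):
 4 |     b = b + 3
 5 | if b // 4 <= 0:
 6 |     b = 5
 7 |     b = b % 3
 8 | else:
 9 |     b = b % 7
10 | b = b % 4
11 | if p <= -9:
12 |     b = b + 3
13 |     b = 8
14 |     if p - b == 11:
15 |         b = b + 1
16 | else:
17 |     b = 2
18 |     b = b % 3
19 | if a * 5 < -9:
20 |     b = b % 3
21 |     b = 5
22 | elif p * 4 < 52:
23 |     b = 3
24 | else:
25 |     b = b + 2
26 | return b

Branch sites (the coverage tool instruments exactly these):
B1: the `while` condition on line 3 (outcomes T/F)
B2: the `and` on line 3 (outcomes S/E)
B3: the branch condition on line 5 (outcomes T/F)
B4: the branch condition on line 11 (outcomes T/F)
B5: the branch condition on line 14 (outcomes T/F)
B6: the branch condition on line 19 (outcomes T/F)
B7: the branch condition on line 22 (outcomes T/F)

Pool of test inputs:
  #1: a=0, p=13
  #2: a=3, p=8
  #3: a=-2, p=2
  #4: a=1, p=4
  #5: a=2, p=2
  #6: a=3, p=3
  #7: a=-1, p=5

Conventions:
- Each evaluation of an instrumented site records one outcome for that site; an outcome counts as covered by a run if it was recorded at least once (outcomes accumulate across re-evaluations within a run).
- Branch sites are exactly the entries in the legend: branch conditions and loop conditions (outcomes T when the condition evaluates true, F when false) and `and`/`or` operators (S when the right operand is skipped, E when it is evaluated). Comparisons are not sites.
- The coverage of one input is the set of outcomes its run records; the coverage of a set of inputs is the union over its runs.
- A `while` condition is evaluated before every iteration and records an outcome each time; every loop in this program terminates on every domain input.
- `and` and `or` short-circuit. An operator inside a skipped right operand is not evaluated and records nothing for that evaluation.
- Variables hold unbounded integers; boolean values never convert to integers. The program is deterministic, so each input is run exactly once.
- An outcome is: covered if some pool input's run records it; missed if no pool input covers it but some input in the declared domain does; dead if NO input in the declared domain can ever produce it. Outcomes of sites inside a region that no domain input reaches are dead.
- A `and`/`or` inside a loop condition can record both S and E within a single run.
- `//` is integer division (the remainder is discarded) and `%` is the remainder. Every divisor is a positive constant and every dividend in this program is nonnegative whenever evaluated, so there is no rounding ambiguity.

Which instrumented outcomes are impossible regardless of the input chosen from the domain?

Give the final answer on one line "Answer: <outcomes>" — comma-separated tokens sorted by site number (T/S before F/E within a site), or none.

exhaustive pass over the 90-input domain:
  B4=T: unreachable across the whole domain -> dead
  B5=T: unreachable across the whole domain -> dead
  B5=F: unreachable across the whole domain -> dead
  reachable outcomes have witnesses, e.g. B1=T (e.g. a=-2, p=-1), B1=F (e.g. a=-2, p=-1), B2=S (e.g. a=-2, p=-1), B2=E (e.g. a=-2, p=-1)

Answer: B4=T, B5=T, B5=F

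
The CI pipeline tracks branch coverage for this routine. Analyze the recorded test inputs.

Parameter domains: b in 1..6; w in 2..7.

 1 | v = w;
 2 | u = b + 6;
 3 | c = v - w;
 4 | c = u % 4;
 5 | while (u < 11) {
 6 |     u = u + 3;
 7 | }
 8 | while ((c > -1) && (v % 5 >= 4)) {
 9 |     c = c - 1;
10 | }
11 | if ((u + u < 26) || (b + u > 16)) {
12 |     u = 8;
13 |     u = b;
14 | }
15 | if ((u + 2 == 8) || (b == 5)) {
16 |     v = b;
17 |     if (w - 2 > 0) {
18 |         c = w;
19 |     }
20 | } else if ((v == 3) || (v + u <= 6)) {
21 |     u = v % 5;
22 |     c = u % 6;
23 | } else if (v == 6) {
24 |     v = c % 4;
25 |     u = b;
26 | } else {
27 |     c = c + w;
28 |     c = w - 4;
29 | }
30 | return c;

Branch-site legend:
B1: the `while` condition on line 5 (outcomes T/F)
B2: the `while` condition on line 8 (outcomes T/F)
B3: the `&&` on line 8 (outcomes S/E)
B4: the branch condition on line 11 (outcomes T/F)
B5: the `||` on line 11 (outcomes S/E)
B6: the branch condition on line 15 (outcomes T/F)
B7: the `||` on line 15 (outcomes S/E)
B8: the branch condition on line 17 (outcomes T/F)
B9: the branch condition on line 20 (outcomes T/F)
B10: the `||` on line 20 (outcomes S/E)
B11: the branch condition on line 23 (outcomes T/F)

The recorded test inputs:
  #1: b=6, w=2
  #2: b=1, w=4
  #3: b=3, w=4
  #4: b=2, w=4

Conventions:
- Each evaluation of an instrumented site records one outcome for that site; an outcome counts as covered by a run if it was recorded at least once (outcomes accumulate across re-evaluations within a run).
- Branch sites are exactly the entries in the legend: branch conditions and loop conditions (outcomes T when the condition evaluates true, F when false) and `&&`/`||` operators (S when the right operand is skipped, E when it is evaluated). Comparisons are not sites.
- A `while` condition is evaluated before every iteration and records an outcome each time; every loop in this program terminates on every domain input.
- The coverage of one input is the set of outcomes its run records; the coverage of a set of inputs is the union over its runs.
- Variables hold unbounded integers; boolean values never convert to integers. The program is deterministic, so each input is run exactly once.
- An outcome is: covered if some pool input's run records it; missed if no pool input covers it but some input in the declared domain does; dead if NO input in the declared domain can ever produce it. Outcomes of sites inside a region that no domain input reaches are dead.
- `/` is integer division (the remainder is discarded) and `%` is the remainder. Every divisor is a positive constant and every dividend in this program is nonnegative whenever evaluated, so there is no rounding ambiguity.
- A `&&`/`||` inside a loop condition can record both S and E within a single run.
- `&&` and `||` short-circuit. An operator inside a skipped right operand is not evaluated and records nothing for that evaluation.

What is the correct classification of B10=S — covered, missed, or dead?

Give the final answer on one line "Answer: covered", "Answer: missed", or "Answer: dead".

no pool input records B10=S
but domain input (b=1, w=3) does record it -> reachable, so missed

Answer: missed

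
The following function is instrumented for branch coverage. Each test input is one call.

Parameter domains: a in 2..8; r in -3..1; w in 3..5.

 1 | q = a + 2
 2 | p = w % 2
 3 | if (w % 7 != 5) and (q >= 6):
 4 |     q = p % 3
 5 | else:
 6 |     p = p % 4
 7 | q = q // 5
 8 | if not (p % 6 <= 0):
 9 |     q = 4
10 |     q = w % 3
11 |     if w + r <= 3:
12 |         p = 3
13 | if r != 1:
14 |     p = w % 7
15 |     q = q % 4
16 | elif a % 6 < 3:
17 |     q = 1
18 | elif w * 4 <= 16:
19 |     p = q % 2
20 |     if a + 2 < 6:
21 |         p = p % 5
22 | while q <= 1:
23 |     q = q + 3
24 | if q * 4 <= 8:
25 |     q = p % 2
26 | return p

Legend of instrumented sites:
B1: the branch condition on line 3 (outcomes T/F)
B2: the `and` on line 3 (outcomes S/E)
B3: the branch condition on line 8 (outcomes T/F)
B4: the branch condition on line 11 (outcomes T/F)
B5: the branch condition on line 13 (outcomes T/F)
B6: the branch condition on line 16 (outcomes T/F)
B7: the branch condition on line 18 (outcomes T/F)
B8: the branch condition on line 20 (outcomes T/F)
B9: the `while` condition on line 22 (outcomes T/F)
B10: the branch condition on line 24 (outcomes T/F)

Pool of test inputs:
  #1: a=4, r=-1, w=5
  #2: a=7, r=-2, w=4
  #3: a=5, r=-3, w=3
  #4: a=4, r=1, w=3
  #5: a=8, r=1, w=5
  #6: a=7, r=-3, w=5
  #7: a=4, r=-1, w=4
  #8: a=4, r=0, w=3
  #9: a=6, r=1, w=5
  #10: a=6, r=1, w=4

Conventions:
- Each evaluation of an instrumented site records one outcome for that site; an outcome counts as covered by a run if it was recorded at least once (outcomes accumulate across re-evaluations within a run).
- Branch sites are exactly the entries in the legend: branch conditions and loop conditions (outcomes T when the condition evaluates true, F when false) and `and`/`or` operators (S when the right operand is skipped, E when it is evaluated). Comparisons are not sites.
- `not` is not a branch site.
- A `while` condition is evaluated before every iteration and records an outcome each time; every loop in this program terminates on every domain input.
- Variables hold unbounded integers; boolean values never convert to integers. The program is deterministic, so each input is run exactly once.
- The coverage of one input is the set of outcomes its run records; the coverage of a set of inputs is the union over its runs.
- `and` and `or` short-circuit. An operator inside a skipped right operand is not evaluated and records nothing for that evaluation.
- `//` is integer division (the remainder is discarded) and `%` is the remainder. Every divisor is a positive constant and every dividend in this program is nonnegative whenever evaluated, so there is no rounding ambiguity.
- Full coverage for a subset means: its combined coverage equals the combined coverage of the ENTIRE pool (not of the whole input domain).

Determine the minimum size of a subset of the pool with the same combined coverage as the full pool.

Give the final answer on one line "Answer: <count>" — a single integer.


input #1 (a=4, r=-1, w=5): events B2->S, B1->F, B3->T, B4->F, B5->T, B9->F, B10->T; covers B1=F, B2=S, B3=T, B4=F, B5=T, B9=F, B10=T
input #2 (a=7, r=-2, w=4): events B2->E, B1->T, B3->F, B5->T, B9->T, B9->F, B10->F; covers B1=T, B2=E, B3=F, B5=T, B9=T, B9=F, B10=F
input #3 (a=5, r=-3, w=3): events B2->E, B1->T, B3->T, B4->T, B5->T, B9->T, B9->F, B10->F; covers B1=T, B2=E, B3=T, B4=T, B5=T, B9=T, B9=F, B10=F
input #4 (a=4, r=1, w=3): events B2->E, B1->T, B3->T, B4->F, B5->F, B6->F, B7->T, B8->F, B9->T, B9->F, B10->F; covers B1=T, B2=E, B3=T, B4=F, B5=F, B6=F, B7=T, B8=F, B9=T, B9=F, B10=F
input #5 (a=8, r=1, w=5): events B2->S, B1->F, B3->T, B4->F, B5->F, B6->T, B9->T, B9->F, B10->F; covers B1=F, B2=S, B3=T, B4=F, B5=F, B6=T, B9=T, B9=F, B10=F
input #6 (a=7, r=-3, w=5): events B2->S, B1->F, B3->T, B4->T, B5->T, B9->F, B10->T; covers B1=F, B2=S, B3=T, B4=T, B5=T, B9=F, B10=T
input #7 (a=4, r=-1, w=4): events B2->E, B1->T, B3->F, B5->T, B9->T, B9->F, B10->F; covers B1=T, B2=E, B3=F, B5=T, B9=T, B9=F, B10=F
input #8 (a=4, r=0, w=3): events B2->E, B1->T, B3->T, B4->T, B5->T, B9->T, B9->F, B10->F; covers B1=T, B2=E, B3=T, B4=T, B5=T, B9=T, B9=F, B10=F
input #9 (a=6, r=1, w=5): events B2->S, B1->F, B3->T, B4->F, B5->F, B6->T, B9->T, B9->F, B10->F; covers B1=F, B2=S, B3=T, B4=F, B5=F, B6=T, B9=T, B9=F, B10=F
input #10 (a=6, r=1, w=4): events B2->E, B1->T, B3->F, B5->F, B6->T, B9->T, B9->F, B10->F; covers B1=T, B2=E, B3=F, B5=F, B6=T, B9=T, B9=F, B10=F
together the pool reaches 18 outcomes: B1=T, B1=F, B2=S, B2=E, B3=T, B3=F, B4=T, B4=F, B5=T, B5=F, B6=T, B6=F, B7=T, B8=F, B9=T, B9=F, B10=T, B10=F
every size-1 subset falls short of the 18 outcomes (best: 11/18)
every size-2 subset falls short of the 18 outcomes (best: 16/18)
the canonical winner is {4, 6, 10}: size 3, full 18-outcome coverage, earliest index list among size-3 covers
Answer: 3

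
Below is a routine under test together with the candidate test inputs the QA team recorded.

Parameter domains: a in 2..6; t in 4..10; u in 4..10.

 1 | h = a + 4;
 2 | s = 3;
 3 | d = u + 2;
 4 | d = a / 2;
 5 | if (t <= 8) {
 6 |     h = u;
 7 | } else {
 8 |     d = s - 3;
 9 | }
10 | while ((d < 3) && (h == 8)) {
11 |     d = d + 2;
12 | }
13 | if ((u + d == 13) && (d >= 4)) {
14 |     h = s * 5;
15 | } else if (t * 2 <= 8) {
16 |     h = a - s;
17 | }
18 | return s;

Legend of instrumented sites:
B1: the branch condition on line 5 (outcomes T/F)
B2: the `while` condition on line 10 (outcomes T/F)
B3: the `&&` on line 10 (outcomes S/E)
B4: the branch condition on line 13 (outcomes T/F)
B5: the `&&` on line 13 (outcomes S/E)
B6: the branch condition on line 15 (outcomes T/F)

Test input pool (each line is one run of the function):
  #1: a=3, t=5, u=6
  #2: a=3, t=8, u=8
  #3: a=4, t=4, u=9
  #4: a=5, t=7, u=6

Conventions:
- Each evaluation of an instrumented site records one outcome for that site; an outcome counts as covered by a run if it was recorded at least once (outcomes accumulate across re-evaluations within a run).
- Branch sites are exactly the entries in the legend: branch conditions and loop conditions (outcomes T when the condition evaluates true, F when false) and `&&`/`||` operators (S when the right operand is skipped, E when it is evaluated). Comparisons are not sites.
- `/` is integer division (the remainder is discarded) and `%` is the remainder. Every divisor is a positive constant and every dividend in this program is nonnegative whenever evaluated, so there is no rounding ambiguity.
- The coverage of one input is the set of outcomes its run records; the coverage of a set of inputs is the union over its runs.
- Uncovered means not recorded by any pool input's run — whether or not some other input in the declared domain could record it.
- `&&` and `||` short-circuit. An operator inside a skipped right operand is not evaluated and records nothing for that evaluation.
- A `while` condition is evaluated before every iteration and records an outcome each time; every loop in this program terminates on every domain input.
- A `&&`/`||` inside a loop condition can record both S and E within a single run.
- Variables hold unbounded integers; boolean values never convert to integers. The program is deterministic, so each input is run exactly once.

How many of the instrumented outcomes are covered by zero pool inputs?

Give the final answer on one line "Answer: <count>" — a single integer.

input #1, a=3, t=5, u=6: events B1->T, B3->E, B2->F, B5->S, B4->F, B6->F; outcomes B1=T, B2=F, B3=E, B4=F, B5=S, B6=F
input #2, a=3, t=8, u=8: events B1->T, B3->E, B2->T, B3->S, B2->F, B5->S, B4->F, B6->F; outcomes B1=T, B2=T, B2=F, B3=S, B3=E, B4=F, B5=S, B6=F
input #3, a=4, t=4, u=9: events B1->T, B3->E, B2->F, B5->S, B4->F, B6->T; outcomes B1=T, B2=F, B3=E, B4=F, B5=S, B6=T
input #4, a=5, t=7, u=6: events B1->T, B3->E, B2->F, B5->S, B4->F, B6->F; outcomes B1=T, B2=F, B3=E, B4=F, B5=S, B6=F
union over the pool: B1=T, B2=T, B2=F, B3=S, B3=E, B4=F, B5=S, B6=T, B6=F
uncovered (3 of 12): B1=F, B4=T, B5=E

Answer: 3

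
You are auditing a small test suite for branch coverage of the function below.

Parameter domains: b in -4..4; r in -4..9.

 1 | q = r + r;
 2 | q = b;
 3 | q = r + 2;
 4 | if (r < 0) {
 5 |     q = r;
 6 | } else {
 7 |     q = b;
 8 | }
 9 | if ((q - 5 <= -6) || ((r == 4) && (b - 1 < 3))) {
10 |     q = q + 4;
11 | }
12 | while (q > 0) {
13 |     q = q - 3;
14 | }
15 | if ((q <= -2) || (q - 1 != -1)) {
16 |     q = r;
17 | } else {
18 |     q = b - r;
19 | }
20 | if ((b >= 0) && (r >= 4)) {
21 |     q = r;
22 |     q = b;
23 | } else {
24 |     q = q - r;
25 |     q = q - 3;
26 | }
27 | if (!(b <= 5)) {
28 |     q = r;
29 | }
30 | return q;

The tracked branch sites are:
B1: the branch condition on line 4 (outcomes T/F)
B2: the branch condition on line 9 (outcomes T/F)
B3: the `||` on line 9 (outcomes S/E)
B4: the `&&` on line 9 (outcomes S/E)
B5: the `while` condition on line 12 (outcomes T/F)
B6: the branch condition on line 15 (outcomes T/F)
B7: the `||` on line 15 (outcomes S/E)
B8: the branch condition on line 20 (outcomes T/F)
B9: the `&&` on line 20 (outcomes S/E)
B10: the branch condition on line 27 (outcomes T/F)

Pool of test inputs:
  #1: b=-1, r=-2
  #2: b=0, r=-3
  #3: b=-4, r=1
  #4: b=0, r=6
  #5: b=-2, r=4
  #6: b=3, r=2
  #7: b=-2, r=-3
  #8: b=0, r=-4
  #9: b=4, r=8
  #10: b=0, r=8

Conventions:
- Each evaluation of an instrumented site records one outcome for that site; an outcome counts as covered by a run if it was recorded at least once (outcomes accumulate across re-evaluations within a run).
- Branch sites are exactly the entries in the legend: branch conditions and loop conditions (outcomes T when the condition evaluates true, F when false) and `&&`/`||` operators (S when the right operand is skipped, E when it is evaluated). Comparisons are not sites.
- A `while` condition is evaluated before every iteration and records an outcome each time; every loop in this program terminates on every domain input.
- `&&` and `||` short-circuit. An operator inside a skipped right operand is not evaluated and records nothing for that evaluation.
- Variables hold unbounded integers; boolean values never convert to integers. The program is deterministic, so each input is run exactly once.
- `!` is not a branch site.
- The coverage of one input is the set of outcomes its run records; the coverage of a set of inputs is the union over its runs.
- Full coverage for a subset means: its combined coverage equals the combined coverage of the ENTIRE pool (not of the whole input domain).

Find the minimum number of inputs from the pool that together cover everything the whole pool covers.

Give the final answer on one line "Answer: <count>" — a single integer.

input #1 (b=-1, r=-2): events B1->T, B3->S, B2->T, B5->T, B5->F, B7->E, B6->T, B9->S, B8->F, B10->F; covers B1=T, B2=T, B3=S, B5=T, B5=F, B6=T, B7=E, B8=F, B9=S, B10=F
input #2 (b=0, r=-3): events B1->T, B3->S, B2->T, B5->T, B5->F, B7->S, B6->T, B9->E, B8->F, B10->F; covers B1=T, B2=T, B3=S, B5=T, B5=F, B6=T, B7=S, B8=F, B9=E, B10=F
input #3 (b=-4, r=1): events B1->F, B3->S, B2->T, B5->F, B7->E, B6->F, B9->S, B8->F, B10->F; covers B1=F, B2=T, B3=S, B5=F, B6=F, B7=E, B8=F, B9=S, B10=F
input #4 (b=0, r=6): events B1->F, B3->E, B4->S, B2->F, B5->F, B7->E, B6->F, B9->E, B8->T, B10->F; covers B1=F, B2=F, B3=E, B4=S, B5=F, B6=F, B7=E, B8=T, B9=E, B10=F
input #5 (b=-2, r=4): events B1->F, B3->S, B2->T, B5->T, B5->F, B7->E, B6->T, B9->S, B8->F, B10->F; covers B1=F, B2=T, B3=S, B5=T, B5=F, B6=T, B7=E, B8=F, B9=S, B10=F
input #6 (b=3, r=2): events B1->F, B3->E, B4->S, B2->F, B5->T, B5->F, B7->E, B6->F, B9->E, B8->F, B10->F; covers B1=F, B2=F, B3=E, B4=S, B5=T, B5=F, B6=F, B7=E, B8=F, B9=E, B10=F
input #7 (b=-2, r=-3): events B1->T, B3->S, B2->T, B5->T, B5->F, B7->S, B6->T, B9->S, B8->F, B10->F; covers B1=T, B2=T, B3=S, B5=T, B5=F, B6=T, B7=S, B8=F, B9=S, B10=F
input #8 (b=0, r=-4): events B1->T, B3->S, B2->T, B5->F, B7->E, B6->F, B9->E, B8->F, B10->F; covers B1=T, B2=T, B3=S, B5=F, B6=F, B7=E, B8=F, B9=E, B10=F
input #9 (b=4, r=8): events B1->F, B3->E, B4->S, B2->F, B5->T, B5->T, B5->F, B7->S, B6->T, B9->E, B8->T, B10->F; covers B1=F, B2=F, B3=E, B4=S, B5=T, B5=F, B6=T, B7=S, B8=T, B9=E, B10=F
input #10 (b=0, r=8): events B1->F, B3->E, B4->S, B2->F, B5->F, B7->E, B6->F, B9->E, B8->T, B10->F; covers B1=F, B2=F, B3=E, B4=S, B5=F, B6=F, B7=E, B8=T, B9=E, B10=F
pool-wide coverage (18 outcomes): B1=T, B1=F, B2=T, B2=F, B3=S, B3=E, B4=S, B5=T, B5=F, B6=T, B6=F, B7=S, B7=E, B8=T, B8=F, B9=S, B9=E, B10=F
every size-1 subset falls short of the 18 outcomes (best: 11/18)
the canonical winner is {4, 7}: size 2, full 18-outcome coverage, earliest index list among size-2 covers

Answer: 2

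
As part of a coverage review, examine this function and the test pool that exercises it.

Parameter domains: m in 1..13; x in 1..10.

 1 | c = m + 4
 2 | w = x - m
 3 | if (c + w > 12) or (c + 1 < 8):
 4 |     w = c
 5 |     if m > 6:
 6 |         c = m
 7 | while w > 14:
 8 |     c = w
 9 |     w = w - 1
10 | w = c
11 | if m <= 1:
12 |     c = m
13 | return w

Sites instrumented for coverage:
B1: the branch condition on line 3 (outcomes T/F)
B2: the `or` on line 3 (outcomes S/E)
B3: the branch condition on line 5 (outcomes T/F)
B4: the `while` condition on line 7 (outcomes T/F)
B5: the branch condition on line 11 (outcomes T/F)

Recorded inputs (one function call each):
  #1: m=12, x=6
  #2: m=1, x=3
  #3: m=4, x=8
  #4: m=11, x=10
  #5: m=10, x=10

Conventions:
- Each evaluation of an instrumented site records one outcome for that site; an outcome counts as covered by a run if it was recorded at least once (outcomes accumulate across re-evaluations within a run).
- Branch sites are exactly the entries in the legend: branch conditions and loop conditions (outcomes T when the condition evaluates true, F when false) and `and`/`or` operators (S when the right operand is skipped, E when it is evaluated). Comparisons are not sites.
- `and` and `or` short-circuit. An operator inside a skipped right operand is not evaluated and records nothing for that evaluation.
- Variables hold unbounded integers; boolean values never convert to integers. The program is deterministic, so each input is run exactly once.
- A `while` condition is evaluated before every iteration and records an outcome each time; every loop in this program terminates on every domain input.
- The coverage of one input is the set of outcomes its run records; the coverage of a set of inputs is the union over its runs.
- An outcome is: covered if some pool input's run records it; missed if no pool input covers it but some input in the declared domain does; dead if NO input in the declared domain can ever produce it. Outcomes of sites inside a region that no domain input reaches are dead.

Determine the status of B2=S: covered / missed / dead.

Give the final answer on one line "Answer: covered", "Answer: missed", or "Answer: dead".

B2=S is recorded by pool input(s) 4, 5 -> covered

Answer: covered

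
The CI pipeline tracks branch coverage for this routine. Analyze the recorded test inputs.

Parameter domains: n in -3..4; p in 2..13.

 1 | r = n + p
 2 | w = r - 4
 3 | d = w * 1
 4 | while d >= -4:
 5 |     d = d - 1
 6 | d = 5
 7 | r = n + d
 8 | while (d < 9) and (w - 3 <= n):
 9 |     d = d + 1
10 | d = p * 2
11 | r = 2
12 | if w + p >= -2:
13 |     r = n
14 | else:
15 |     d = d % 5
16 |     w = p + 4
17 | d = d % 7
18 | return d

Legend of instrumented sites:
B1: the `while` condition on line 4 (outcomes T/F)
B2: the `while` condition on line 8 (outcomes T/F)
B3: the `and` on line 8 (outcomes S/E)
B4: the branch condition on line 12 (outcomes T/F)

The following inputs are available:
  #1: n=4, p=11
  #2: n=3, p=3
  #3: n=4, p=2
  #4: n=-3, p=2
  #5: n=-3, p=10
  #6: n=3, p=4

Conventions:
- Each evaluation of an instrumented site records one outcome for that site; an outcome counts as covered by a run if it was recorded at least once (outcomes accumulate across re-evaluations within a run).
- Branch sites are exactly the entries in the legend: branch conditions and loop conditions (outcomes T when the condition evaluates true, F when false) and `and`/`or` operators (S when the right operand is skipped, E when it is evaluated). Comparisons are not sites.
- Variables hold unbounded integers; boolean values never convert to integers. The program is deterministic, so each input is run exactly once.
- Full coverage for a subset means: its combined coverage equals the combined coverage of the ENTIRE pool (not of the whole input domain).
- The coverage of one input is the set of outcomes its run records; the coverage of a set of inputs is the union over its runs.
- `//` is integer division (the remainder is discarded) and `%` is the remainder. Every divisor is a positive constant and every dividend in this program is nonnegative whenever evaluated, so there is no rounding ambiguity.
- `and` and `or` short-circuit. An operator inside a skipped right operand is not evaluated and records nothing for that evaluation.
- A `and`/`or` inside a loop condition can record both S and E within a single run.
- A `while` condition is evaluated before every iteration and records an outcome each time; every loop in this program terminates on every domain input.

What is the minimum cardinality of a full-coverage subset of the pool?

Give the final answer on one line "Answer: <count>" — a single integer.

input #1, n=4, p=11: events B1->T, B1->T, B1->T, B1->T, B1->T, B1->T, B1->T, B1->T, B1->T, B1->T, B1->T, B1->T, B1->T, B1->T, ...; outcomes B1=T, B1=F, B2=F, B3=E, B4=T
input #2, n=3, p=3: events B1->T, B1->T, B1->T, B1->T, B1->T, B1->T, B1->T, B1->F, B3->E, B2->T, B3->E, B2->T, B3->E, B2->T, ...; outcomes B1=T, B1=F, B2=T, B2=F, B3=S, B3=E, B4=T
input #3, n=4, p=2: events B1->T, B1->T, B1->T, B1->T, B1->T, B1->T, B1->T, B1->F, B3->E, B2->T, B3->E, B2->T, B3->E, B2->T, ...; outcomes B1=T, B1=F, B2=T, B2=F, B3=S, B3=E, B4=T
input #4, n=-3, p=2: events B1->F, B3->E, B2->T, B3->E, B2->T, B3->E, B2->T, B3->E, B2->T, B3->S, B2->F, B4->F; outcomes B1=F, B2=T, B2=F, B3=S, B3=E, B4=F
input #5, n=-3, p=10: events B1->T, B1->T, B1->T, B1->T, B1->T, B1->T, B1->T, B1->T, B1->F, B3->E, B2->F, B4->T; outcomes B1=T, B1=F, B2=F, B3=E, B4=T
input #6, n=3, p=4: events B1->T, B1->T, B1->T, B1->T, B1->T, B1->T, B1->T, B1->T, B1->F, B3->E, B2->T, B3->E, B2->T, B3->E, ...; outcomes B1=T, B1=F, B2=T, B2=F, B3=S, B3=E, B4=T
together the pool reaches 8 outcomes: B1=T, B1=F, B2=T, B2=F, B3=S, B3=E, B4=T, B4=F
every size-1 subset falls short of the 8 outcomes (best: 7/8)
the canonical winner is {1, 4}: size 2, full 8-outcome coverage, earliest index list among size-2 covers

Answer: 2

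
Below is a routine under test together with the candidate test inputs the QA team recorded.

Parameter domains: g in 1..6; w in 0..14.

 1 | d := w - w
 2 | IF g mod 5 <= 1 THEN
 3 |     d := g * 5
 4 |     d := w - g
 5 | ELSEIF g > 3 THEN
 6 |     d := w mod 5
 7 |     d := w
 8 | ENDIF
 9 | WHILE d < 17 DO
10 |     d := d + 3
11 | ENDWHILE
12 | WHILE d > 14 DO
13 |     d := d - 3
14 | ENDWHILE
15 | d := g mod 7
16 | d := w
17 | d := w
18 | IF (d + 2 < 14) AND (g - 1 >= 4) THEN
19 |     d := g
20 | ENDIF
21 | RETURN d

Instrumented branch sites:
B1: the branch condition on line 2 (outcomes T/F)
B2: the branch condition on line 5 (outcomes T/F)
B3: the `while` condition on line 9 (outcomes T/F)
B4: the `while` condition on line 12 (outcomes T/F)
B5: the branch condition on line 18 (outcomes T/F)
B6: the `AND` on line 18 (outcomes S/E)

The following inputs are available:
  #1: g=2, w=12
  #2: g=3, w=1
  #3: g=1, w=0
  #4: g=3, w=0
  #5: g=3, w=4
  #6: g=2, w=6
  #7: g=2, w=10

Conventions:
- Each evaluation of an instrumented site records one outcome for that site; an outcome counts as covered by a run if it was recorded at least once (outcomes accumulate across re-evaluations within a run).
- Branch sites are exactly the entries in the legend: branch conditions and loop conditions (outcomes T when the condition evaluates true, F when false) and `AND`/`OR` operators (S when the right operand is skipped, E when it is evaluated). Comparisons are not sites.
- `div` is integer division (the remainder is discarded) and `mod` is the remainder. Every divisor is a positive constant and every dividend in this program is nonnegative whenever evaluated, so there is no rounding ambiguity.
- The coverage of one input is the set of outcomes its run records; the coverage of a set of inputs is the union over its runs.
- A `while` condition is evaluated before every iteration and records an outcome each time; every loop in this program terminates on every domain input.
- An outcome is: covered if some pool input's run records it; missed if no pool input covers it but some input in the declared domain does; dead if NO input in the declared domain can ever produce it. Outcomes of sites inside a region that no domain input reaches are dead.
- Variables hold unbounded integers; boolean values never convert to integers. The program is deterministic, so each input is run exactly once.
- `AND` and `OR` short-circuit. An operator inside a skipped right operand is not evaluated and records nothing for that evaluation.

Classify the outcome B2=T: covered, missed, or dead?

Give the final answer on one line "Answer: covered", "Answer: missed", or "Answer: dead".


no pool input records B2=T
but domain input (g=4, w=0) does record it -> reachable, so missed
Answer: missed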